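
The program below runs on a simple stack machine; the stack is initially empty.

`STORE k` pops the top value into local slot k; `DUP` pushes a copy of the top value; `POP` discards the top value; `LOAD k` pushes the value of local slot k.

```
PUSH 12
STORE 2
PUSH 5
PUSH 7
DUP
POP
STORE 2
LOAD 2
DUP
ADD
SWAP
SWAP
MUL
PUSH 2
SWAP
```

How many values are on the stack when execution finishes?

PUSH 12 → 12
STORE 2 → (empty)
PUSH 5  → 5
PUSH 7  → 5 7
DUP     → 5 7 7
POP     → 5 7
STORE 2 → 5
LOAD 2  → 5 7
DUP     → 5 7 7
ADD     → 5 14
SWAP    → 14 5
SWAP    → 5 14
MUL     → 70
PUSH 2  → 70 2
SWAP    → 2 70

2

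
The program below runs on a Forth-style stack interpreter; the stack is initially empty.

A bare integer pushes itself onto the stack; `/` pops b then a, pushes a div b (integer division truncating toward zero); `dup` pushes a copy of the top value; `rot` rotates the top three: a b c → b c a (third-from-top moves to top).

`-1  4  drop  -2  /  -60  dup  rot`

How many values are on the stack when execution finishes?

3

-1   → [-1]
4    → [-1, 4]
drop → [-1]
-2   → [-1, -2]
/    → [0]
-60  → [0, -60]
dup  → [0, -60, -60]
rot  → [-60, -60, 0]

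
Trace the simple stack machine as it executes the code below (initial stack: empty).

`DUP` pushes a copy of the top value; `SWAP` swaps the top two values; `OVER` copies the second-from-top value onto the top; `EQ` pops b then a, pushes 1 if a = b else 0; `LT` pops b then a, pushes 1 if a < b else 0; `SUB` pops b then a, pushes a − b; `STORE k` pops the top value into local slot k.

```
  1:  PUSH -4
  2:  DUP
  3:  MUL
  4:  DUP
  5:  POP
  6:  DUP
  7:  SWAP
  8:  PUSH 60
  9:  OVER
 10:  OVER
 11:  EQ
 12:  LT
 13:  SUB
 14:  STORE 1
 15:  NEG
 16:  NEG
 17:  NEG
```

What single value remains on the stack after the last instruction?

-16

PUSH -4 -> -4
DUP     -> -4 -4
MUL     -> 16
DUP     -> 16 16
POP     -> 16
DUP     -> 16 16
SWAP    -> 16 16
PUSH 60 -> 16 16 60
OVER    -> 16 16 60 16
OVER    -> 16 16 60 16 60
EQ      -> 16 16 60 0
LT      -> 16 16 0
SUB     -> 16 16
STORE 1 -> 16
NEG     -> -16
NEG     -> 16
NEG     -> -16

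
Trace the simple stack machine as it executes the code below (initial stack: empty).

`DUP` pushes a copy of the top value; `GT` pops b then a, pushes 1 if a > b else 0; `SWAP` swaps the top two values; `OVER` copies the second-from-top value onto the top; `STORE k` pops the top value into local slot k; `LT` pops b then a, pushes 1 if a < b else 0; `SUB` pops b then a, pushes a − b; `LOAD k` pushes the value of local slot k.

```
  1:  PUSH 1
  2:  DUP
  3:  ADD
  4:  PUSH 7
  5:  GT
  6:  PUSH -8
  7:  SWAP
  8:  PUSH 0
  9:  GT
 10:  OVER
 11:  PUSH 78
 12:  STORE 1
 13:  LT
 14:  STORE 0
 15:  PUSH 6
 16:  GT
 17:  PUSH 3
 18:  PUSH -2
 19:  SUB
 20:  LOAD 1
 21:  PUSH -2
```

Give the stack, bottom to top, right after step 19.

PUSH 1   1
DUP      1 1
ADD      2
PUSH 7   2 7
GT       0
PUSH -8  0 -8
SWAP     -8 0
PUSH 0   -8 0 0
GT       -8 0
OVER     -8 0 -8
PUSH 78  -8 0 -8 78
STORE 1  -8 0 -8
LT       -8 0
STORE 0  -8
PUSH 6   -8 6
GT       0
PUSH 3   0 3
PUSH -2  0 3 -2
SUB      0 5

[0, 5]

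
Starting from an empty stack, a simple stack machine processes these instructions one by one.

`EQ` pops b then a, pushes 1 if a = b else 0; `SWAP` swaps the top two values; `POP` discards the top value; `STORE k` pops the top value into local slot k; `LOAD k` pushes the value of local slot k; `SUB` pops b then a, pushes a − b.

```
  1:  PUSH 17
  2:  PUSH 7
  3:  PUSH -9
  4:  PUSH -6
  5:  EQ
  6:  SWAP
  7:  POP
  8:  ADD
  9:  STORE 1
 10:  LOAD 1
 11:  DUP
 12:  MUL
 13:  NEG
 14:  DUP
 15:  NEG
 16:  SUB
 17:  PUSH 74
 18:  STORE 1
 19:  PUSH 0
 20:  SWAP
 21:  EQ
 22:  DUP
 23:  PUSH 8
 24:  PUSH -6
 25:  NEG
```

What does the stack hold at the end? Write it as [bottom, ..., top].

[0, 0, 8, 6]

PUSH 17  [17]
PUSH 7   [17, 7]
PUSH -9  [17, 7, -9]
PUSH -6  [17, 7, -9, -6]
EQ       [17, 7, 0]
SWAP     [17, 0, 7]
POP      [17, 0]
ADD      [17]
STORE 1  []
LOAD 1   [17]
DUP      [17, 17]
MUL      [289]
NEG      [-289]
DUP      [-289, -289]
NEG      [-289, 289]
SUB      [-578]
PUSH 74  [-578, 74]
STORE 1  [-578]
PUSH 0   [-578, 0]
SWAP     [0, -578]
EQ       [0]
DUP      [0, 0]
PUSH 8   [0, 0, 8]
PUSH -6  [0, 0, 8, -6]
NEG      [0, 0, 8, 6]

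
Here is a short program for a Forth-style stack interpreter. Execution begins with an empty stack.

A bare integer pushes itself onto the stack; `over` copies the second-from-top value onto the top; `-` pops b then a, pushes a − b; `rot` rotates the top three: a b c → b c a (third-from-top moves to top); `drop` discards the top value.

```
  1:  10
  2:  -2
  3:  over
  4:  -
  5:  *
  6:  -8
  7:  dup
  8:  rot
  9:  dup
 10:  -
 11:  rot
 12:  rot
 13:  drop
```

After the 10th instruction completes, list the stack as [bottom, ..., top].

[-8, -8, 0]

10   -> [10]
-2   -> [10, -2]
over -> [10, -2, 10]
-    -> [10, -12]
*    -> [-120]
-8   -> [-120, -8]
dup  -> [-120, -8, -8]
rot  -> [-8, -8, -120]
dup  -> [-8, -8, -120, -120]
-    -> [-8, -8, 0]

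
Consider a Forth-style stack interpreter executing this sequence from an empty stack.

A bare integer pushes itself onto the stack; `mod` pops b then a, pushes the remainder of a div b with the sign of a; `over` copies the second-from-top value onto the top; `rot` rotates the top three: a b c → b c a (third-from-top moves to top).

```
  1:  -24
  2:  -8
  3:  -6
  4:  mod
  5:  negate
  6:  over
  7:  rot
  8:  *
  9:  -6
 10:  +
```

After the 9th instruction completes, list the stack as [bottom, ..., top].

-24    → -24
-8     → -24 -8
-6     → -24 -8 -6
mod    → -24 -2
negate → -24 2
over   → -24 2 -24
rot    → 2 -24 -24
*      → 2 576
-6     → 2 576 -6

[2, 576, -6]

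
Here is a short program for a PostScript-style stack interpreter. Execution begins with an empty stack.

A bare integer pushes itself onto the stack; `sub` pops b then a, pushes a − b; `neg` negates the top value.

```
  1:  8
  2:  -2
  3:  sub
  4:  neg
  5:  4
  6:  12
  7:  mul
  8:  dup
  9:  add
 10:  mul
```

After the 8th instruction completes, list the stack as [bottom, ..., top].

8   : 8
-2  : 8 -2
sub : 10
neg : -10
4   : -10 4
12  : -10 4 12
mul : -10 48
dup : -10 48 48

[-10, 48, 48]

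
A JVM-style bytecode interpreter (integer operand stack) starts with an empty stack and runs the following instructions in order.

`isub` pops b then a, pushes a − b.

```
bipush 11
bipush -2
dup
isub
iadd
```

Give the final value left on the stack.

bipush 11  11
bipush -2  11 -2
dup        11 -2 -2
isub       11 0
iadd       11

11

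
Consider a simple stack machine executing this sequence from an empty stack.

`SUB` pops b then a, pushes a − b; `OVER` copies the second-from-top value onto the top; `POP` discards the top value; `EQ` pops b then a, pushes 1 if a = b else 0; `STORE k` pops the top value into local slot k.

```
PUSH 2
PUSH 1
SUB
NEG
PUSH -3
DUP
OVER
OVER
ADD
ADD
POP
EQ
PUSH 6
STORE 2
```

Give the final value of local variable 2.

6

PUSH 2  -> [2]
PUSH 1  -> [2, 1]
SUB     -> [1]
NEG     -> [-1]
PUSH -3 -> [-1, -3]
DUP     -> [-1, -3, -3]
OVER    -> [-1, -3, -3, -3]
OVER    -> [-1, -3, -3, -3, -3]
ADD     -> [-1, -3, -3, -6]
ADD     -> [-1, -3, -9]
POP     -> [-1, -3]
EQ      -> [0]
PUSH 6  -> [0, 6]
STORE 2 -> [0]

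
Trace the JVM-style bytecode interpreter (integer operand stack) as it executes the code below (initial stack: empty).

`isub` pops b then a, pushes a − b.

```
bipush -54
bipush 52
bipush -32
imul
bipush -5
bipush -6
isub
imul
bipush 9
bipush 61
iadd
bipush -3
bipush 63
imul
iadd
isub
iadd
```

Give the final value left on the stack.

-1599

bipush -54  -54
bipush 52   -54 52
bipush -32  -54 52 -32
imul        -54 -1664
bipush -5   -54 -1664 -5
bipush -6   -54 -1664 -5 -6
isub        -54 -1664 1
imul        -54 -1664
bipush 9    -54 -1664 9
bipush 61   -54 -1664 9 61
iadd        -54 -1664 70
bipush -3   -54 -1664 70 -3
bipush 63   -54 -1664 70 -3 63
imul        -54 -1664 70 -189
iadd        -54 -1664 -119
isub        -54 -1545
iadd        -1599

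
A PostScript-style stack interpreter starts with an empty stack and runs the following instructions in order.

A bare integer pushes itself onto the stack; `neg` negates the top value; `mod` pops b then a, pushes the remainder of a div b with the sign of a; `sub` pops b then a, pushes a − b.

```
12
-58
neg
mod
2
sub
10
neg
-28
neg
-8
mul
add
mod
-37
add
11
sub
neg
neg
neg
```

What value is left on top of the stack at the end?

12  → 12
-58 → 12 -58
neg → 12 58
mod → 12
2   → 12 2
sub → 10
10  → 10 10
neg → 10 -10
-28 → 10 -10 -28
neg → 10 -10 28
-8  → 10 -10 28 -8
mul → 10 -10 -224
add → 10 -234
mod → 10
-37 → 10 -37
add → -27
11  → -27 11
sub → -38
neg → 38
neg → -38
neg → 38

38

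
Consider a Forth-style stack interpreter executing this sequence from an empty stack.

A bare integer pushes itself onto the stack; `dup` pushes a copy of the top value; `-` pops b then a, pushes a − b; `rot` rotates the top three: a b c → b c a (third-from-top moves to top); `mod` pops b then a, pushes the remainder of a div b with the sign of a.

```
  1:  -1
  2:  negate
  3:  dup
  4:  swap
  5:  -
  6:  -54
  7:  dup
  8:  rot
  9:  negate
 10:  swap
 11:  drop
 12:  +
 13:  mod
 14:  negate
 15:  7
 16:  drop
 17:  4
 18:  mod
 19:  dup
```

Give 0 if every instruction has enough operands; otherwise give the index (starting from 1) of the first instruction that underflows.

-1     -> [-1]
negate -> [1]
dup    -> [1, 1]
swap   -> [1, 1]
-      -> [0]
-54    -> [0, -54]
dup    -> [0, -54, -54]
rot    -> [-54, -54, 0]
negate -> [-54, -54, 0]
swap   -> [-54, 0, -54]
drop   -> [-54, 0]
+      -> [-54]
mod  — needs 2 operands, stack has 1 → underflow

13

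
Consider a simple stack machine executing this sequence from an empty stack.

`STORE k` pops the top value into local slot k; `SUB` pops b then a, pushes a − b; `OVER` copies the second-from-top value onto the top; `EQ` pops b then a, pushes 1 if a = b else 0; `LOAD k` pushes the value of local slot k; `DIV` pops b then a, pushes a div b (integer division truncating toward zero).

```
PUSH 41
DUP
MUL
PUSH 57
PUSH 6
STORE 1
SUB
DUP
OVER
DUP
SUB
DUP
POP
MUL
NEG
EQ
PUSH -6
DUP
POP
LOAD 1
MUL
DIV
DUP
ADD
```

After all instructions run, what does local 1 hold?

PUSH 41 : 41
DUP     : 41 41
MUL     : 1681
PUSH 57 : 1681 57
PUSH 6  : 1681 57 6
STORE 1 : 1681 57
SUB     : 1624
DUP     : 1624 1624
OVER    : 1624 1624 1624
DUP     : 1624 1624 1624 1624
SUB     : 1624 1624 0
DUP     : 1624 1624 0 0
POP     : 1624 1624 0
MUL     : 1624 0
NEG     : 1624 0
EQ      : 0
PUSH -6 : 0 -6
DUP     : 0 -6 -6
POP     : 0 -6
LOAD 1  : 0 -6 6
MUL     : 0 -36
DIV     : 0
DUP     : 0 0
ADD     : 0

6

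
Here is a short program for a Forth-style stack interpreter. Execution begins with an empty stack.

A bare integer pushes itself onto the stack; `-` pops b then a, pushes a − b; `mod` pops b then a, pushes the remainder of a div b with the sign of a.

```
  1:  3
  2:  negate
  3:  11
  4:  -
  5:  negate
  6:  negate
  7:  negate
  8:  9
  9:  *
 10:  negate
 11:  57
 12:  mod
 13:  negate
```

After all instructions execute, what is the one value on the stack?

3       [3]
negate  [-3]
11      [-3, 11]
-       [-14]
negate  [14]
negate  [-14]
negate  [14]
9       [14, 9]
*       [126]
negate  [-126]
57      [-126, 57]
mod     [-12]
negate  [12]

12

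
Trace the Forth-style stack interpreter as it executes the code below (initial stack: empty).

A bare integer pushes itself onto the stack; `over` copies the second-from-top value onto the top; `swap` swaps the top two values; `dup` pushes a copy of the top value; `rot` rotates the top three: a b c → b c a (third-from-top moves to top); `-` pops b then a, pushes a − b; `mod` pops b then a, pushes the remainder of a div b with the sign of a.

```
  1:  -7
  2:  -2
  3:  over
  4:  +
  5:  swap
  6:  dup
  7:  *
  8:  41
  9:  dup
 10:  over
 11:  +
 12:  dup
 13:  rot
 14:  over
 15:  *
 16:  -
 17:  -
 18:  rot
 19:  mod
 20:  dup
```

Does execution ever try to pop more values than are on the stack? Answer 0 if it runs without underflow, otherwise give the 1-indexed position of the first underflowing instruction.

-7   → [-7]
-2   → [-7, -2]
over → [-7, -2, -7]
+    → [-7, -9]
swap → [-9, -7]
dup  → [-9, -7, -7]
*    → [-9, 49]
41   → [-9, 49, 41]
dup  → [-9, 49, 41, 41]
over → [-9, 49, 41, 41, 41]
+    → [-9, 49, 41, 82]
dup  → [-9, 49, 41, 82, 82]
rot  → [-9, 49, 82, 82, 41]
over → [-9, 49, 82, 82, 41, 82]
*    → [-9, 49, 82, 82, 3362]
-    → [-9, 49, 82, -3280]
-    → [-9, 49, 3362]
rot  → [49, 3362, -9]
mod  → [49, 5]
dup  → [49, 5, 5]

0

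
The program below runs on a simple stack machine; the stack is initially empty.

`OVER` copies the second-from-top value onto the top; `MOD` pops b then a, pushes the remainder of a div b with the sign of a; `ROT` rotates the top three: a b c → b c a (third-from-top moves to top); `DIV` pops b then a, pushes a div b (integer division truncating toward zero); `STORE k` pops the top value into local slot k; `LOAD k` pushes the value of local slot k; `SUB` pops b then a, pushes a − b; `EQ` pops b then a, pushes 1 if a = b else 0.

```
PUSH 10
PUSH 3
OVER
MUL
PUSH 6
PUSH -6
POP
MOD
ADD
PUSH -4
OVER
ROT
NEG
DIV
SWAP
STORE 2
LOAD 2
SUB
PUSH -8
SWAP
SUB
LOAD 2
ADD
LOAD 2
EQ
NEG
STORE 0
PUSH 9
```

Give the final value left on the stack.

PUSH 10 -> 10
PUSH 3  -> 10 3
OVER    -> 10 3 10
MUL     -> 10 30
PUSH 6  -> 10 30 6
PUSH -6 -> 10 30 6 -6
POP     -> 10 30 6
MOD     -> 10 0
ADD     -> 10
PUSH -4 -> 10 -4
OVER    -> 10 -4 10
ROT     -> -4 10 10
NEG     -> -4 10 -10
DIV     -> -4 -1
SWAP    -> -1 -4
STORE 2 -> -1
LOAD 2  -> -1 -4
SUB     -> 3
PUSH -8 -> 3 -8
SWAP    -> -8 3
SUB     -> -11
LOAD 2  -> -11 -4
ADD     -> -15
LOAD 2  -> -15 -4
EQ      -> 0
NEG     -> 0
STORE 0 -> (empty)
PUSH 9  -> 9

9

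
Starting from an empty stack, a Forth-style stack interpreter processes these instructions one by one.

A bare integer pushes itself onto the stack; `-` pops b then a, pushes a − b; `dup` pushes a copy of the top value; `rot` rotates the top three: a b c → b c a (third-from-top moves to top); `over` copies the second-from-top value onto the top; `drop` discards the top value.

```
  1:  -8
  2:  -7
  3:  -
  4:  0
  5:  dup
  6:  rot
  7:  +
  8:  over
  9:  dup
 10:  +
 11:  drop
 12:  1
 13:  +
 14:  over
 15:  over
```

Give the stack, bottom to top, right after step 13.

[0, 0]

-8   → [-8]
-7   → [-8, -7]
-    → [-1]
0    → [-1, 0]
dup  → [-1, 0, 0]
rot  → [0, 0, -1]
+    → [0, -1]
over → [0, -1, 0]
dup  → [0, -1, 0, 0]
+    → [0, -1, 0]
drop → [0, -1]
1    → [0, -1, 1]
+    → [0, 0]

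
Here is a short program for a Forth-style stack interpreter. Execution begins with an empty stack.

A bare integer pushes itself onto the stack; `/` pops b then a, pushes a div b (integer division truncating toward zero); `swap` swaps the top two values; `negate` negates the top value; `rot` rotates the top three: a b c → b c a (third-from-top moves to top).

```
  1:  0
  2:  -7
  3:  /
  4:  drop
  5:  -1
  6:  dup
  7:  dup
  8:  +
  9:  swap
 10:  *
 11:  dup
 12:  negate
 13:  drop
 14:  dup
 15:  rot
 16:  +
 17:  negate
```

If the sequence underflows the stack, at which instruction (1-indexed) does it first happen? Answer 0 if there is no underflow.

15

0       0
-7      0 -7
/       0
drop    (empty)
-1      -1
dup     -1 -1
dup     -1 -1 -1
+       -1 -2
swap    -2 -1
*       2
dup     2 2
negate  2 -2
drop    2
dup     2 2
rot  — needs 3 operands, stack has 2 → underflow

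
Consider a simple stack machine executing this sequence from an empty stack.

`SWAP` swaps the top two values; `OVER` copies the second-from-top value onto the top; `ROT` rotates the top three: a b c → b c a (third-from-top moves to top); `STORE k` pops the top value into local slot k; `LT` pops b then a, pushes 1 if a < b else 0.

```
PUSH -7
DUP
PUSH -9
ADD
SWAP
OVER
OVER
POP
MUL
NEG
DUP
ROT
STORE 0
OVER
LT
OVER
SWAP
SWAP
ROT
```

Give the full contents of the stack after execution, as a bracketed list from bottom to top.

[0, -112, -112]

PUSH -7  [-7]
DUP      [-7, -7]
PUSH -9  [-7, -7, -9]
ADD      [-7, -16]
SWAP     [-16, -7]
OVER     [-16, -7, -16]
OVER     [-16, -7, -16, -7]
POP      [-16, -7, -16]
MUL      [-16, 112]
NEG      [-16, -112]
DUP      [-16, -112, -112]
ROT      [-112, -112, -16]
STORE 0  [-112, -112]
OVER     [-112, -112, -112]
LT       [-112, 0]
OVER     [-112, 0, -112]
SWAP     [-112, -112, 0]
SWAP     [-112, 0, -112]
ROT      [0, -112, -112]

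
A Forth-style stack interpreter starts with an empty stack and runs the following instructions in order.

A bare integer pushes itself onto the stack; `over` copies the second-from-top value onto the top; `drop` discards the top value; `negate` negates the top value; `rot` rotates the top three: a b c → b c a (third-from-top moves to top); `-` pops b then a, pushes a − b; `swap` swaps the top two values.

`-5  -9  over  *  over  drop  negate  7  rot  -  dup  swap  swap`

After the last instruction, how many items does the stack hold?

-5     : -5
-9     : -5 -9
over   : -5 -9 -5
*      : -5 45
over   : -5 45 -5
drop   : -5 45
negate : -5 -45
7      : -5 -45 7
rot    : -45 7 -5
-      : -45 12
dup    : -45 12 12
swap   : -45 12 12
swap   : -45 12 12

3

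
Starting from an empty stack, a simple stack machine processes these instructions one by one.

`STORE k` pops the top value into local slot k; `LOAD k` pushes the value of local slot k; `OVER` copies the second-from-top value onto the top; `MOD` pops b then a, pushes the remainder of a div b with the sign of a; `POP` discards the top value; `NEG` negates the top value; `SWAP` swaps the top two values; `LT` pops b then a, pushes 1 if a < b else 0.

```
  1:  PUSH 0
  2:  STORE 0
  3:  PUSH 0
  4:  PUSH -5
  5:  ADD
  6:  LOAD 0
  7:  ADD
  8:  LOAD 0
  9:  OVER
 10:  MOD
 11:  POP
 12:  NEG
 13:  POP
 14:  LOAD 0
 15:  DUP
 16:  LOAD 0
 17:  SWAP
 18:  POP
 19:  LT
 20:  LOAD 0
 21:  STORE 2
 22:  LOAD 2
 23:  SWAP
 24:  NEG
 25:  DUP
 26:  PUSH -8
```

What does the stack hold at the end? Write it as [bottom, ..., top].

PUSH 0   [0]
STORE 0  []
PUSH 0   [0]
PUSH -5  [0, -5]
ADD      [-5]
LOAD 0   [-5, 0]
ADD      [-5]
LOAD 0   [-5, 0]
OVER     [-5, 0, -5]
MOD      [-5, 0]
POP      [-5]
NEG      [5]
POP      []
LOAD 0   [0]
DUP      [0, 0]
LOAD 0   [0, 0, 0]
SWAP     [0, 0, 0]
POP      [0, 0]
LT       [0]
LOAD 0   [0, 0]
STORE 2  [0]
LOAD 2   [0, 0]
SWAP     [0, 0]
NEG      [0, 0]
DUP      [0, 0, 0]
PUSH -8  [0, 0, 0, -8]

[0, 0, 0, -8]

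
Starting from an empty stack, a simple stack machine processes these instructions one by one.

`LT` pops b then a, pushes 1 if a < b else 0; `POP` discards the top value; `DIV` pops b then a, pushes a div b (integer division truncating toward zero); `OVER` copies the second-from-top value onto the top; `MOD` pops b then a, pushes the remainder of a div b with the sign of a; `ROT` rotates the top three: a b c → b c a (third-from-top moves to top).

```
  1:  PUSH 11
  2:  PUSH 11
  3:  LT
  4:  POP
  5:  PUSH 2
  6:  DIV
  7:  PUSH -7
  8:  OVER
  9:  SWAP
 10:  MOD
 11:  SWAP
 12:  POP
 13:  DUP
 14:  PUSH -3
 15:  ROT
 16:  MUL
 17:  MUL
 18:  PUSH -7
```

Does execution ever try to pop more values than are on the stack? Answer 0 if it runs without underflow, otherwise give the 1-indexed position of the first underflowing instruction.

PUSH 11 : [11]
PUSH 11 : [11, 11]
LT      : [0]
POP     : []
PUSH 2  : [2]
DIV  — needs 2 operands, stack has 1 → underflow

6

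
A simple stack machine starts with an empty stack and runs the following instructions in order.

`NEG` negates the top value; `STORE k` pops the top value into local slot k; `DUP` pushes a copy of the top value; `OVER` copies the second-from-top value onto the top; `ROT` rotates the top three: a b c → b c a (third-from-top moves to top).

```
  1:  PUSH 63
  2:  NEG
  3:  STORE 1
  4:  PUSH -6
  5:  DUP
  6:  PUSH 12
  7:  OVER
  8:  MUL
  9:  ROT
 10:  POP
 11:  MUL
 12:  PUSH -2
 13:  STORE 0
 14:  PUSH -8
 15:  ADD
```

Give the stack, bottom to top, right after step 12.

PUSH 63 : 63
NEG     : -63
STORE 1 : (empty)
PUSH -6 : -6
DUP     : -6 -6
PUSH 12 : -6 -6 12
OVER    : -6 -6 12 -6
MUL     : -6 -6 -72
ROT     : -6 -72 -6
POP     : -6 -72
MUL     : 432
PUSH -2 : 432 -2

[432, -2]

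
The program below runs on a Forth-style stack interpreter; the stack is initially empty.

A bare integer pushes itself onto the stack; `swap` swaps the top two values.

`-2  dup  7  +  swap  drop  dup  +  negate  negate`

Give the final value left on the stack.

10

-2     -> [-2]
dup    -> [-2, -2]
7      -> [-2, -2, 7]
+      -> [-2, 5]
swap   -> [5, -2]
drop   -> [5]
dup    -> [5, 5]
+      -> [10]
negate -> [-10]
negate -> [10]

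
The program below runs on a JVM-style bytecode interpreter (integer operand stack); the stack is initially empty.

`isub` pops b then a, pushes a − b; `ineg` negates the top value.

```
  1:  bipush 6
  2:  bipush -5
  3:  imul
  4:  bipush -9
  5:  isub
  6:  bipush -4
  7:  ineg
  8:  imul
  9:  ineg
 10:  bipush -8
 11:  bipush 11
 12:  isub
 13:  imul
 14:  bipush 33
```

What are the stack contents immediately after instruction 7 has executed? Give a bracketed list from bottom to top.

bipush 6  -> 6
bipush -5 -> 6 -5
imul      -> -30
bipush -9 -> -30 -9
isub      -> -21
bipush -4 -> -21 -4
ineg      -> -21 4

[-21, 4]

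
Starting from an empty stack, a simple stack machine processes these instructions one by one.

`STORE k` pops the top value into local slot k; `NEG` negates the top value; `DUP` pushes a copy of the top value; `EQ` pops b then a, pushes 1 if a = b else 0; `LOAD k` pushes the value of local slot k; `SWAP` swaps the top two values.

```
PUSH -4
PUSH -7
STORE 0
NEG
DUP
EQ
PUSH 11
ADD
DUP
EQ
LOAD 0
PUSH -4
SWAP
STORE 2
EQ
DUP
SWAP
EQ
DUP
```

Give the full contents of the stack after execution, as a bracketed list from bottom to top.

PUSH -4 → [-4]
PUSH -7 → [-4, -7]
STORE 0 → [-4]
NEG     → [4]
DUP     → [4, 4]
EQ      → [1]
PUSH 11 → [1, 11]
ADD     → [12]
DUP     → [12, 12]
EQ      → [1]
LOAD 0  → [1, -7]
PUSH -4 → [1, -7, -4]
SWAP    → [1, -4, -7]
STORE 2 → [1, -4]
EQ      → [0]
DUP     → [0, 0]
SWAP    → [0, 0]
EQ      → [1]
DUP     → [1, 1]

[1, 1]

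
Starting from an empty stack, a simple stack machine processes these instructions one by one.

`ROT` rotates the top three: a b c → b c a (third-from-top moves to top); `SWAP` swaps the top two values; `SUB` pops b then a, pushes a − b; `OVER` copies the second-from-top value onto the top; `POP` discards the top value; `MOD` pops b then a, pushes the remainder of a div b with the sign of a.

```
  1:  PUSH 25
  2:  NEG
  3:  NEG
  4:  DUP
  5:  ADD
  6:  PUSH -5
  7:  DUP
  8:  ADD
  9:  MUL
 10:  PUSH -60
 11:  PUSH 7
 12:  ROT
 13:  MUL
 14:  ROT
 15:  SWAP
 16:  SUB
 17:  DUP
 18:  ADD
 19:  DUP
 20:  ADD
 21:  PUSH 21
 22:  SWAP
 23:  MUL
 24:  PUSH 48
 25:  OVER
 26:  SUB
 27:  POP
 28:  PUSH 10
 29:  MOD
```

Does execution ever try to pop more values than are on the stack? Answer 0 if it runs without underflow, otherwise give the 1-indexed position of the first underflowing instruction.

14

PUSH 25  -> 25
NEG      -> -25
NEG      -> 25
DUP      -> 25 25
ADD      -> 50
PUSH -5  -> 50 -5
DUP      -> 50 -5 -5
ADD      -> 50 -10
MUL      -> -500
PUSH -60 -> -500 -60
PUSH 7   -> -500 -60 7
ROT      -> -60 7 -500
MUL      -> -60 -3500
ROT  — needs 3 operands, stack has 2 → underflow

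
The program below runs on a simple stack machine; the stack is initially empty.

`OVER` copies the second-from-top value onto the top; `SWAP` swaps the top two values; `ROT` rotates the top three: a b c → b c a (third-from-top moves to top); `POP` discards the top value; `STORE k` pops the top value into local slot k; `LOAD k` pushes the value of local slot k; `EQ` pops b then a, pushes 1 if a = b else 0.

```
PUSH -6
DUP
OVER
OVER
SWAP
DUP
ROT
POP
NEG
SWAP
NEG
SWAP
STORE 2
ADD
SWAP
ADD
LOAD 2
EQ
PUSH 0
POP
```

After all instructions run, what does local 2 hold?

PUSH -6 → [-6]
DUP     → [-6, -6]
OVER    → [-6, -6, -6]
OVER    → [-6, -6, -6, -6]
SWAP    → [-6, -6, -6, -6]
DUP     → [-6, -6, -6, -6, -6]
ROT     → [-6, -6, -6, -6, -6]
POP     → [-6, -6, -6, -6]
NEG     → [-6, -6, -6, 6]
SWAP    → [-6, -6, 6, -6]
NEG     → [-6, -6, 6, 6]
SWAP    → [-6, -6, 6, 6]
STORE 2 → [-6, -6, 6]
ADD     → [-6, 0]
SWAP    → [0, -6]
ADD     → [-6]
LOAD 2  → [-6, 6]
EQ      → [0]
PUSH 0  → [0, 0]
POP     → [0]

6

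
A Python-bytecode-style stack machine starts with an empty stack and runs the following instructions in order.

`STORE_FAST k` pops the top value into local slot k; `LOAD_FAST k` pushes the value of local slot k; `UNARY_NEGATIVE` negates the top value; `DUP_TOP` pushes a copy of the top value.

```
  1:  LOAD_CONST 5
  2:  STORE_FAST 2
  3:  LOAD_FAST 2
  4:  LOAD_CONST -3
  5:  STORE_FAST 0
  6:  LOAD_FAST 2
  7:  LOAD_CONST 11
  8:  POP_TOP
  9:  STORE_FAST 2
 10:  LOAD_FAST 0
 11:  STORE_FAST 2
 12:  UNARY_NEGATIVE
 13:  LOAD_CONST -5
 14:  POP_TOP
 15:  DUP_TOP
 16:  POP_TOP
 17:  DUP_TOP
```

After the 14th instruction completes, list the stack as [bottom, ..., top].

LOAD_CONST 5   → [5]
STORE_FAST 2   → []
LOAD_FAST 2    → [5]
LOAD_CONST -3  → [5, -3]
STORE_FAST 0   → [5]
LOAD_FAST 2    → [5, 5]
LOAD_CONST 11  → [5, 5, 11]
POP_TOP        → [5, 5]
STORE_FAST 2   → [5]
LOAD_FAST 0    → [5, -3]
STORE_FAST 2   → [5]
UNARY_NEGATIVE → [-5]
LOAD_CONST -5  → [-5, -5]
POP_TOP        → [-5]

[-5]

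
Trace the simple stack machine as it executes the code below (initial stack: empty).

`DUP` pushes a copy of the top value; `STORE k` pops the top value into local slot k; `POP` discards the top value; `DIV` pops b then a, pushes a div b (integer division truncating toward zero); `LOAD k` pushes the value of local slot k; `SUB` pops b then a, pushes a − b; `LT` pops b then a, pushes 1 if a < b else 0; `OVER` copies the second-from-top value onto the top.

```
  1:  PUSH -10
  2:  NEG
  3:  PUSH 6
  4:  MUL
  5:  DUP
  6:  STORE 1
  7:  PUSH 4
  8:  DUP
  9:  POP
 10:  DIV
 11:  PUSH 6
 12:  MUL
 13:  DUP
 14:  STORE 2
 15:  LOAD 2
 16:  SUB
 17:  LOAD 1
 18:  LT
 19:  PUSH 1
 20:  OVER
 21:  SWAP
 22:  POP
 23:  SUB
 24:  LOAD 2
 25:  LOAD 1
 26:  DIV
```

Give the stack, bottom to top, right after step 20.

PUSH -10  [-10]
NEG       [10]
PUSH 6    [10, 6]
MUL       [60]
DUP       [60, 60]
STORE 1   [60]
PUSH 4    [60, 4]
DUP       [60, 4, 4]
POP       [60, 4]
DIV       [15]
PUSH 6    [15, 6]
MUL       [90]
DUP       [90, 90]
STORE 2   [90]
LOAD 2    [90, 90]
SUB       [0]
LOAD 1    [0, 60]
LT        [1]
PUSH 1    [1, 1]
OVER      [1, 1, 1]

[1, 1, 1]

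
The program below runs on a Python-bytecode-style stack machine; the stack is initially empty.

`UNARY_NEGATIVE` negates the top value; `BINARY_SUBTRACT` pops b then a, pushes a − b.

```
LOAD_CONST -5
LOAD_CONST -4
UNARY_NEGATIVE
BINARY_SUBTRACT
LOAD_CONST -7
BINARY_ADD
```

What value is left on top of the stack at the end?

LOAD_CONST -5   : -5
LOAD_CONST -4   : -5 -4
UNARY_NEGATIVE  : -5 4
BINARY_SUBTRACT : -9
LOAD_CONST -7   : -9 -7
BINARY_ADD      : -16

-16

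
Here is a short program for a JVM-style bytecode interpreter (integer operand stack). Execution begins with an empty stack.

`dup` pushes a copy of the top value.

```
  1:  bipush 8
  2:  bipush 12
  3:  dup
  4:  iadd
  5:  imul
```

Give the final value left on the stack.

bipush 8  → 8
bipush 12 → 8 12
dup       → 8 12 12
iadd      → 8 24
imul      → 192

192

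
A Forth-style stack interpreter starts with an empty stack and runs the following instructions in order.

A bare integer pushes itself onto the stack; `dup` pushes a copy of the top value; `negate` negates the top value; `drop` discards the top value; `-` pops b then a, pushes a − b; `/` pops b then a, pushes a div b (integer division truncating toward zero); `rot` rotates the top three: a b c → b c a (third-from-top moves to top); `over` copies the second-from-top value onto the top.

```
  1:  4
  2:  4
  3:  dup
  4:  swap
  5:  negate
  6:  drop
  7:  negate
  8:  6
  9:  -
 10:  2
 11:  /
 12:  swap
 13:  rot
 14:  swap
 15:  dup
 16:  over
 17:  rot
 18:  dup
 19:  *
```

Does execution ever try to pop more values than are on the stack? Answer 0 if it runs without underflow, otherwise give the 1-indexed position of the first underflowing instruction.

13

4       [4]
4       [4, 4]
dup     [4, 4, 4]
swap    [4, 4, 4]
negate  [4, 4, -4]
drop    [4, 4]
negate  [4, -4]
6       [4, -4, 6]
-       [4, -10]
2       [4, -10, 2]
/       [4, -5]
swap    [-5, 4]
rot  — needs 3 operands, stack has 2 → underflow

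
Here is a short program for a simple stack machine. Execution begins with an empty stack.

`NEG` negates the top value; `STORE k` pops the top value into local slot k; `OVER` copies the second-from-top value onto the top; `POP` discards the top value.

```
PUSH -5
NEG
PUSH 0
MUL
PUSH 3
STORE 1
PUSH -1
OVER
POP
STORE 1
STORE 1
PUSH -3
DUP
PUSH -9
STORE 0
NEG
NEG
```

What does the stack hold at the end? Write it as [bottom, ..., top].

[-3, -3]

PUSH -5  [-5]
NEG      [5]
PUSH 0   [5, 0]
MUL      [0]
PUSH 3   [0, 3]
STORE 1  [0]
PUSH -1  [0, -1]
OVER     [0, -1, 0]
POP      [0, -1]
STORE 1  [0]
STORE 1  []
PUSH -3  [-3]
DUP      [-3, -3]
PUSH -9  [-3, -3, -9]
STORE 0  [-3, -3]
NEG      [-3, 3]
NEG      [-3, -3]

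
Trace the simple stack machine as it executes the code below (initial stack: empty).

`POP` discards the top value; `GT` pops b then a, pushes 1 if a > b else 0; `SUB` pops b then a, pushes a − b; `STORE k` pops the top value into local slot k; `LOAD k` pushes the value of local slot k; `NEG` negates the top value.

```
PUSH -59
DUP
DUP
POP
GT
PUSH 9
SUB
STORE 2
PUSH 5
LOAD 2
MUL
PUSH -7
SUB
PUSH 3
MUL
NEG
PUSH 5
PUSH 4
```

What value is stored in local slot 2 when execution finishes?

-9

PUSH -59 → [-59]
DUP      → [-59, -59]
DUP      → [-59, -59, -59]
POP      → [-59, -59]
GT       → [0]
PUSH 9   → [0, 9]
SUB      → [-9]
STORE 2  → []
PUSH 5   → [5]
LOAD 2   → [5, -9]
MUL      → [-45]
PUSH -7  → [-45, -7]
SUB      → [-38]
PUSH 3   → [-38, 3]
MUL      → [-114]
NEG      → [114]
PUSH 5   → [114, 5]
PUSH 4   → [114, 5, 4]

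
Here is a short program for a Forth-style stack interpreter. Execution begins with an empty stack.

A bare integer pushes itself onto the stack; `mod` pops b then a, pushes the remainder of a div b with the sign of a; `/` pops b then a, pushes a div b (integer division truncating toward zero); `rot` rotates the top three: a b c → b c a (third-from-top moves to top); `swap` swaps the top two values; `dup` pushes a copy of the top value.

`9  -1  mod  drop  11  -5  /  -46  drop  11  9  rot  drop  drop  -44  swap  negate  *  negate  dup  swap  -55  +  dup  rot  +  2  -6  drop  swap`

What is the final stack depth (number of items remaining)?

3

9      -> [9]
-1     -> [9, -1]
mod    -> [0]
drop   -> []
11     -> [11]
-5     -> [11, -5]
/      -> [-2]
-46    -> [-2, -46]
drop   -> [-2]
11     -> [-2, 11]
9      -> [-2, 11, 9]
rot    -> [11, 9, -2]
drop   -> [11, 9]
drop   -> [11]
-44    -> [11, -44]
swap   -> [-44, 11]
negate -> [-44, -11]
*      -> [484]
negate -> [-484]
dup    -> [-484, -484]
swap   -> [-484, -484]
-55    -> [-484, -484, -55]
+      -> [-484, -539]
dup    -> [-484, -539, -539]
rot    -> [-539, -539, -484]
+      -> [-539, -1023]
2      -> [-539, -1023, 2]
-6     -> [-539, -1023, 2, -6]
drop   -> [-539, -1023, 2]
swap   -> [-539, 2, -1023]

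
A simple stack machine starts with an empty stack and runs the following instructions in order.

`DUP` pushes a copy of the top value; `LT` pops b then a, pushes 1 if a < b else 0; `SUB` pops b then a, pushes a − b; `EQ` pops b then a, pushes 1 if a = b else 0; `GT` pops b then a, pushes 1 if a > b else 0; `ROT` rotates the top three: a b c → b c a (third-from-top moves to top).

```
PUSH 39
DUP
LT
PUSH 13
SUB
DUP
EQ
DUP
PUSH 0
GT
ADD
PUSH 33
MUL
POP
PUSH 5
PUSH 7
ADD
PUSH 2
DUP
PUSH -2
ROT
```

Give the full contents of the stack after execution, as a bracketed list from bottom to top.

PUSH 39 : [39]
DUP     : [39, 39]
LT      : [0]
PUSH 13 : [0, 13]
SUB     : [-13]
DUP     : [-13, -13]
EQ      : [1]
DUP     : [1, 1]
PUSH 0  : [1, 1, 0]
GT      : [1, 1]
ADD     : [2]
PUSH 33 : [2, 33]
MUL     : [66]
POP     : []
PUSH 5  : [5]
PUSH 7  : [5, 7]
ADD     : [12]
PUSH 2  : [12, 2]
DUP     : [12, 2, 2]
PUSH -2 : [12, 2, 2, -2]
ROT     : [12, 2, -2, 2]

[12, 2, -2, 2]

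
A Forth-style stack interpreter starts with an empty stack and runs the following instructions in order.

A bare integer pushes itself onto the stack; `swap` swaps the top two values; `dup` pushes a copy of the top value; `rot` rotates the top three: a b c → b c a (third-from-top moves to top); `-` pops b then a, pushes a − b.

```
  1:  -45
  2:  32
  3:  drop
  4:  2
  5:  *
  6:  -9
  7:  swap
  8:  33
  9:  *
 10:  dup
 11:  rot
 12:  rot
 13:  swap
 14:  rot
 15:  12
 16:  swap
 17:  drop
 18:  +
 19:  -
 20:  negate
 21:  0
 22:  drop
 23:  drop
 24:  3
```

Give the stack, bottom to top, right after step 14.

[-2970, -9, -2970]

-45  → -45
32   → -45 32
drop → -45
2    → -45 2
*    → -90
-9   → -90 -9
swap → -9 -90
33   → -9 -90 33
*    → -9 -2970
dup  → -9 -2970 -2970
rot  → -2970 -2970 -9
rot  → -2970 -9 -2970
swap → -2970 -2970 -9
rot  → -2970 -9 -2970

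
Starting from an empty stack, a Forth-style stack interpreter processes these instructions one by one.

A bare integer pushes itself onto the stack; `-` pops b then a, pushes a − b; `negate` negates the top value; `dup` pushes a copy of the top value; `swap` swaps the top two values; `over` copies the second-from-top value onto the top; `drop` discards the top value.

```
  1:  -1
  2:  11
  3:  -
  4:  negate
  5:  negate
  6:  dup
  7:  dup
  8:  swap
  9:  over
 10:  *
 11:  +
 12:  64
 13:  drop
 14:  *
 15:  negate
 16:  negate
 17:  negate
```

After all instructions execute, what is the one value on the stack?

-1      -1
11      -1 11
-       -12
negate  12
negate  -12
dup     -12 -12
dup     -12 -12 -12
swap    -12 -12 -12
over    -12 -12 -12 -12
*       -12 -12 144
+       -12 132
64      -12 132 64
drop    -12 132
*       -1584
negate  1584
negate  -1584
negate  1584

1584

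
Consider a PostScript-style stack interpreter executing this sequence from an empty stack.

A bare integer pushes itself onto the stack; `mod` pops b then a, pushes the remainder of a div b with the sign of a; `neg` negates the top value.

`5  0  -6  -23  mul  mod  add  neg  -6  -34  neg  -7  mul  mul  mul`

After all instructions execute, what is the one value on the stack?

-7140

5   → [5]
0   → [5, 0]
-6  → [5, 0, -6]
-23 → [5, 0, -6, -23]
mul → [5, 0, 138]
mod → [5, 0]
add → [5]
neg → [-5]
-6  → [-5, -6]
-34 → [-5, -6, -34]
neg → [-5, -6, 34]
-7  → [-5, -6, 34, -7]
mul → [-5, -6, -238]
mul → [-5, 1428]
mul → [-7140]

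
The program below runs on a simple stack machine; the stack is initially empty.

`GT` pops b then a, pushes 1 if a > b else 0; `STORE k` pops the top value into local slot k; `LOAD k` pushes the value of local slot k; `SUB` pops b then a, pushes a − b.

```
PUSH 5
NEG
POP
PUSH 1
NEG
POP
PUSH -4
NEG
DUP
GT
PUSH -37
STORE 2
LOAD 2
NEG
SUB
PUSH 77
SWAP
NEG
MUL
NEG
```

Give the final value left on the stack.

PUSH 5   → [5]
NEG      → [-5]
POP      → []
PUSH 1   → [1]
NEG      → [-1]
POP      → []
PUSH -4  → [-4]
NEG      → [4]
DUP      → [4, 4]
GT       → [0]
PUSH -37 → [0, -37]
STORE 2  → [0]
LOAD 2   → [0, -37]
NEG      → [0, 37]
SUB      → [-37]
PUSH 77  → [-37, 77]
SWAP     → [77, -37]
NEG      → [77, 37]
MUL      → [2849]
NEG      → [-2849]

-2849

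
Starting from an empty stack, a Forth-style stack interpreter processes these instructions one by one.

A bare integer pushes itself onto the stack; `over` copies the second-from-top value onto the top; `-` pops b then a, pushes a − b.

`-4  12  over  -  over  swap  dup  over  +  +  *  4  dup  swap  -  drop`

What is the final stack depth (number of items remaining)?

2

-4   : [-4]
12   : [-4, 12]
over : [-4, 12, -4]
-    : [-4, 16]
over : [-4, 16, -4]
swap : [-4, -4, 16]
dup  : [-4, -4, 16, 16]
over : [-4, -4, 16, 16, 16]
+    : [-4, -4, 16, 32]
+    : [-4, -4, 48]
*    : [-4, -192]
4    : [-4, -192, 4]
dup  : [-4, -192, 4, 4]
swap : [-4, -192, 4, 4]
-    : [-4, -192, 0]
drop : [-4, -192]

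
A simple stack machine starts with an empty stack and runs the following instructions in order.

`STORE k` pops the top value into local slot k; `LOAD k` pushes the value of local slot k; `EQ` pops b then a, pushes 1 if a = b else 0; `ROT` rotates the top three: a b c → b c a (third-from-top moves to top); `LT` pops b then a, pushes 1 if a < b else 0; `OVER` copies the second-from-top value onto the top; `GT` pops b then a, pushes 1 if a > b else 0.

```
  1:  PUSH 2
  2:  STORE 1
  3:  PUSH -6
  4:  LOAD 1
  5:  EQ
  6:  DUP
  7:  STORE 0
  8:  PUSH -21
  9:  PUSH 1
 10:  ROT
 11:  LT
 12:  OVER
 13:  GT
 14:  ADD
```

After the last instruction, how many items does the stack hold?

PUSH 2   → [2]
STORE 1  → []
PUSH -6  → [-6]
LOAD 1   → [-6, 2]
EQ       → [0]
DUP      → [0, 0]
STORE 0  → [0]
PUSH -21 → [0, -21]
PUSH 1   → [0, -21, 1]
ROT      → [-21, 1, 0]
LT       → [-21, 0]
OVER     → [-21, 0, -21]
GT       → [-21, 1]
ADD      → [-20]

1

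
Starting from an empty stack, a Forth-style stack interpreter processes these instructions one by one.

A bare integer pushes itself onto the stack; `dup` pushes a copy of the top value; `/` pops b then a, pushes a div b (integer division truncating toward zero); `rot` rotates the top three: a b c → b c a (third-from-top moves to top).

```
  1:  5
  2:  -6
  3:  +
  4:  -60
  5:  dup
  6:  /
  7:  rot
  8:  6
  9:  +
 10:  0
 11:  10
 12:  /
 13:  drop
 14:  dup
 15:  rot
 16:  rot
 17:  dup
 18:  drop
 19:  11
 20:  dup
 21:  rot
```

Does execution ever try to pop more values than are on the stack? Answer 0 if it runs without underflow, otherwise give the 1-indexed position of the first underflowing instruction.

5   : 5
-6  : 5 -6
+   : -1
-60 : -1 -60
dup : -1 -60 -60
/   : -1 1
rot  — needs 3 operands, stack has 2 → underflow

7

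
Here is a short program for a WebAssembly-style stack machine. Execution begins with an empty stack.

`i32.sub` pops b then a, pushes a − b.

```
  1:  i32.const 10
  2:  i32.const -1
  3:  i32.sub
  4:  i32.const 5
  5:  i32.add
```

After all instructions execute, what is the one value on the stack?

i32.const 10 : 10
i32.const -1 : 10 -1
i32.sub      : 11
i32.const 5  : 11 5
i32.add      : 16

16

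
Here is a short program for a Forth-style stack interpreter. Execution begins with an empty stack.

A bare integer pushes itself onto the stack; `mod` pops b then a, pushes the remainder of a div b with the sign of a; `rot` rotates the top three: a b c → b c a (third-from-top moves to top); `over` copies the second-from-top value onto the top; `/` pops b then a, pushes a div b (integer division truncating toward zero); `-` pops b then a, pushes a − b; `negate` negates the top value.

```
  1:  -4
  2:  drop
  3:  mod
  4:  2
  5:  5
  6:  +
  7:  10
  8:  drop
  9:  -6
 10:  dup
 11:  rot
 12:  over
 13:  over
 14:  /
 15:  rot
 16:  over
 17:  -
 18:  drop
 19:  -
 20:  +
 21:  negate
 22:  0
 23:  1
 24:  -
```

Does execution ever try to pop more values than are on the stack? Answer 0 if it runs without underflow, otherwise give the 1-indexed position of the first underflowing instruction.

3

-4   → -4
drop → (empty)
mod  — needs 2 operands, stack has 0 → underflow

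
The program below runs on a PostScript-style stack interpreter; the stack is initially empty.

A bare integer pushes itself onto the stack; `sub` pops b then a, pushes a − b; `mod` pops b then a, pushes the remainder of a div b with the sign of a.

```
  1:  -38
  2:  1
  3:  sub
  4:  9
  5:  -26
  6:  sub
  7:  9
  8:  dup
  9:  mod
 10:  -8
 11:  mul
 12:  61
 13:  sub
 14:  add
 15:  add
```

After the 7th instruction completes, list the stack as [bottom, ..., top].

-38 → [-38]
1   → [-38, 1]
sub → [-39]
9   → [-39, 9]
-26 → [-39, 9, -26]
sub → [-39, 35]
9   → [-39, 35, 9]

[-39, 35, 9]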